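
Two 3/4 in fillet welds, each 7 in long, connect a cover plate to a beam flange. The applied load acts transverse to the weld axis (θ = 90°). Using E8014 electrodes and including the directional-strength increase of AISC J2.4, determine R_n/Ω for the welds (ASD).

R_n/Ω ≈ 267 kips

E80XX → F_EXX = 80 ksi.
t_e = 0.707 × 0.75 = 0.5302 in; A_we = 0.5302 × 14 = 7.423 in².
Directional factor: 1.0 + 0.5 sin^1.5(90°) = 1.5.
F_nw = 0.6 × 80 × 1.5 = 72 ksi.
R_n/Ω = (72 × 7.423) / 2.0 = 267.2 kips.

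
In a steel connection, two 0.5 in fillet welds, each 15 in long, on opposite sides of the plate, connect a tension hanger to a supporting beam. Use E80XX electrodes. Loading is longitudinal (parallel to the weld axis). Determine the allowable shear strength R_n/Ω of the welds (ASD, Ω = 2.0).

R_n/Ω ≈ 255 kip

E80XX → F_EXX = 80 ksi.
Effective throat t_e = 0.707 × 0.5 = 0.3535 in.
Total length L = 30 in; A_we = 0.3535 × 30 = 10.6 in².
F_nw = 0.6 F_EXX = 0.6 × 80 = 48 ksi.
R_n = 48 × 10.6 = 509 kip; R_n/Ω = 509/2.0 = 254.5 kip.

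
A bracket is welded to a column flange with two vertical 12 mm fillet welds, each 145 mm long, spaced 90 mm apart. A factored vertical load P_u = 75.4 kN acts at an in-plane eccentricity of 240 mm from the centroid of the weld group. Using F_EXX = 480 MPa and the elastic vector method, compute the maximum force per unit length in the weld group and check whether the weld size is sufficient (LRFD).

Total weld length L_w = 290 mm. Treat welds as unit-width lines.
Polar moment about centroid: J = 2[d³/12 + d(b/2)²] = 2[145³/12 + 145×45²] = 1095000 mm³.
Direct shear f_v = P/L_w = 75.4×10³ / 290 = 260 N/mm (vertical).
Torsion M = P·e = 75.4×10³ × 240 = 18096000 N·mm.
Critical point at (x, y) = (45, 72.5) from centroid. f_tx = M·y/J = 1198 N/mm; f_ty = M·x/J = 743.4 N/mm.
Resultant f_max = √[f_tx² + (f_v + f_ty)²] = √[1198² + (260 + 743.4)²] = 1563 N/mm.
Capacity per unit length: φr_n = 0.75 × 0.6 × 480 × (0.707 × 12) = 1833 N/mm.
1563 ≤ 1833 → adequate.

f_max ≈ 1560 N/mm; adequate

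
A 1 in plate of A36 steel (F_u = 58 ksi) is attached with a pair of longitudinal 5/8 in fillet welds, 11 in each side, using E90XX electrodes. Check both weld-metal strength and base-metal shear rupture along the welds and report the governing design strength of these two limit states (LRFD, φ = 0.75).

E90XX → F_EXX = 90 ksi.
t_e = 0.707 × 0.625 = 0.4419 in; L = 22 in.
Weld metal: φR_n = 0.75 × 0.6 × 90 × 0.4419 × 22 = 393.7 kips.
Base metal (shear rupture): φR_n = 0.75 × 0.6 × 58 × 1 × 22 = 574.2 kips.
Governing: weld metal.

φR_n ≈ 394 kips (weld metal governs)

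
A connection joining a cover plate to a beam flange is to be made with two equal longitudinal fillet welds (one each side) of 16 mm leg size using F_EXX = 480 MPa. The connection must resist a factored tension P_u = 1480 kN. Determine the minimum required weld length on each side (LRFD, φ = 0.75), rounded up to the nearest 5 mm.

Throat t_e = 0.707 × 16 = 11.31 mm.
φr_n = 0.75 × 0.6 × 480 × 11.31 × 10⁻³ = 2.443 kN/mm.
L_req = P_u / φr_n = 1480 / 2.443 = 605.7 mm total.
Per side: 605.7 / 2 = 302.9 mm.
Round up → use L = 305 mm on each side.

L = 305 mm on each side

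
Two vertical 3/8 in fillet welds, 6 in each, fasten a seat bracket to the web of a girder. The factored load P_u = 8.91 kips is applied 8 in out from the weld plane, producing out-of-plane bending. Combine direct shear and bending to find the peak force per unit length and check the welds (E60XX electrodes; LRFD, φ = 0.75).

f_max ≈ 5.99 kip/in; adequate

E60XX → F_EXX = 60 ksi.
L_w = 2 × 6 = 12 in; section modulus (unit throat) S = 2 × L²/6 = 12 in².
Direct shear f_v = P/L_w = 8.91/12 = 0.7425 kip/in.
Moment M = P × e = 8.91 × 8 = 71.28 kip·in; bending f_b = M/S = 5.94 kip/in.
f_max = √(f_v² + f_b²) = √(0.7425² + 5.94²) = 5.986 kip/in.
φr_n = 0.75 × 0.6 × 60 × (0.707 × 0.375) = 7.158 kip/in → adequate.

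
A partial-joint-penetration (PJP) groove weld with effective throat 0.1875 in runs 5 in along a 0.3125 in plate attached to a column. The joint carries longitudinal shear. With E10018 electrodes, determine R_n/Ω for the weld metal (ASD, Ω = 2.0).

R_n/Ω ≈ 28.1 kips

E100XX → F_EXX = 100 ksi.
Effective throat (given) t_e = 0.1875 in.
A_we = 0.1875 × 5 = 0.9375 in².
F_nw = 0.6 F_EXX = 60 ksi.
R_n/Ω = (60 × 0.9375) / 2.0 = 28.12 kips.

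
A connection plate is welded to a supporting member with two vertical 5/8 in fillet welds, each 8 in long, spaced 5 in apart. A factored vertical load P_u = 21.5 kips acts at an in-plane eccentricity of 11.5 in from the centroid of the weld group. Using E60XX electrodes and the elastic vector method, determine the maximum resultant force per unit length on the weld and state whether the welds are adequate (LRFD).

E60XX → F_EXX = 60 ksi.
Total weld length L_w = 16 in. Treat welds as unit-width lines.
Polar moment about centroid: J = 2[d³/12 + d(b/2)²] = 2[8³/12 + 8×2.5²] = 185.3 in³.
Direct shear f_v = P/L_w = 21.5 / 16 = 1.344 kip/in (vertical).
Torsion M = P·e = 21.5 × 11.5 = 247.25 kip·in.
Critical point at (x, y) = (2.5, 4) from centroid. f_tx = M·y/J = 5.336 kip/in; f_ty = M·x/J = 3.335 kip/in.
Resultant f_max = √[f_tx² + (f_v + f_ty)²] = √[5.336² + (1.344 + 3.335)²] = 7.097 kip/in.
Capacity per unit length: φr_n = 0.75 × 0.6 × 60 × (0.707 × 0.625) = 11.93 kip/in.
7.097 ≤ 11.93 → adequate.

f_max ≈ 7.1 kip/in; adequate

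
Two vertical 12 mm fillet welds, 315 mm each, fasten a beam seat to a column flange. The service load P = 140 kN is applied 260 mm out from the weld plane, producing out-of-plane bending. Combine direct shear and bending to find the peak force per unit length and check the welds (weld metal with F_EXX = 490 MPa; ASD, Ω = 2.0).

f_max ≈ 1120 N/mm; adequate

L_w = 2 × 315 = 630 mm; section modulus (unit throat) S = 2 × L²/6 = 33080 mm².
Direct shear f_v = P/L_w = 140×10³/630 = 222.2 N/mm.
Moment M = P × e = 140×10³ × 260 = 36400000 N·mm; bending f_b = M/S = 1101 N/mm.
f_max = √(f_v² + f_b²) = √(222.2² + 1101²) = 1123 N/mm.
r_n/Ω = (1/2.0) × 0.6 × 490 × (0.707 × 12) = 1247 N/mm → adequate.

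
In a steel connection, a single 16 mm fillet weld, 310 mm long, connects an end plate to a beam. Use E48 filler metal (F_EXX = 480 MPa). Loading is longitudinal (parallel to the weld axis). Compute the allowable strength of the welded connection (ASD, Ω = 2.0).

R_n/Ω ≈ 505 kN

Effective throat t_e = 0.707 × 16 = 11.31 mm.
Total length L = 310 mm; A_we = 11.31 × 310 = 3507 mm².
F_nw = 0.6 F_EXX = 0.6 × 480 = 288 MPa.
R_n = 288 × 3507 × 10⁻³ = 1010 kN; R_n/Ω = 1010/2.0 = 505 kN.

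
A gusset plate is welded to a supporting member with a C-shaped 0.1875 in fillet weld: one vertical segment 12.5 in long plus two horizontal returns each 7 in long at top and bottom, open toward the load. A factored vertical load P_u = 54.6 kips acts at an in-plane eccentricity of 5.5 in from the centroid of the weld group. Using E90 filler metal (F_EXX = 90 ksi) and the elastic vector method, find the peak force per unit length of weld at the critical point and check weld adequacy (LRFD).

Total weld length L_w = 26.5 in. Treat welds as unit-width lines.
Centroid: x̄ = 2×7×3.5 / 26.5 = 1.849 in from the vertical weld.
Polar moment about centroid: J = I_x + I_y = [12.5³/12 + 2×7×6.25²] + [12.5×1.849² + 2(7³/12 + 7×1.651²)] = 847.7 in³.
Direct shear f_v = P/L_w = 54.6 / 26.5 = 2.06 kip/in (vertical).
Torsion M = P·e = 54.6 × 5.5 = 300.3 kip·in.
Critical point at (x, y) = (5.151, 6.25) from centroid. f_tx = M·y/J = 2.214 kip/in; f_ty = M·x/J = 1.825 kip/in.
Resultant f_max = √[f_tx² + (f_v + f_ty)²] = √[2.214² + (2.06 + 1.825)²] = 4.472 kip/in.
Capacity per unit length: φr_n = 0.75 × 0.6 × 90 × (0.707 × 0.1875) = 5.369 kip/in.
4.472 ≤ 5.369 → adequate.

f_max ≈ 4.47 kip/in; adequate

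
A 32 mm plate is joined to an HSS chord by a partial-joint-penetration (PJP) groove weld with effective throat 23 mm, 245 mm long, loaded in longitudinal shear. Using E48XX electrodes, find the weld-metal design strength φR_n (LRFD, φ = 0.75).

E48XX → F_EXX = 480 MPa.
Effective throat (given) t_e = 23 mm.
A_we = 23 × 245 = 5635 mm².
F_nw = 0.6 F_EXX = 288 MPa.
φR_n = 0.75 × 288 × 5635 × 10⁻³ = 1217 kN.

φR_n ≈ 1220 kN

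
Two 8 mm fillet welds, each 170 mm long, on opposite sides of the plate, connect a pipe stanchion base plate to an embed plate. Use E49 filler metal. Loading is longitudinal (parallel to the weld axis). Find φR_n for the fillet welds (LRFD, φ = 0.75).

φR_n ≈ 424 kN

E49XX → F_EXX = 490 MPa.
Effective throat t_e = 0.707 × 8 = 5.656 mm.
Total length L = 340 mm; A_we = 5.656 × 340 = 1923 mm².
F_nw = 0.6 F_EXX = 0.6 × 490 = 294 MPa.
φR_n = 0.75 × 294 × 1923 × 10⁻³ = 424 kN.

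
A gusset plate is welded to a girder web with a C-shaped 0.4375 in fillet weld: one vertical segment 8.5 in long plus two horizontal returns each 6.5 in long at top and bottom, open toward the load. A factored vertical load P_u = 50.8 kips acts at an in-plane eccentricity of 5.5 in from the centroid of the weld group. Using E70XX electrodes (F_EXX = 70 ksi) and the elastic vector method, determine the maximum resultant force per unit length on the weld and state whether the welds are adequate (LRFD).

Total weld length L_w = 21.5 in. Treat welds as unit-width lines.
Centroid: x̄ = 2×6.5×3.25 / 21.5 = 1.965 in from the vertical weld.
Polar moment about centroid: J = I_x + I_y = [8.5³/12 + 2×6.5×4.25²] + [8.5×1.965² + 2(6.5³/12 + 6.5×1.285²)] = 386 in³.
Direct shear f_v = P/L_w = 50.8 / 21.5 = 2.363 kip/in (vertical).
Torsion M = P·e = 50.8 × 5.5 = 279.4 kip·in.
Critical point at (x, y) = (4.535, 4.25) from centroid. f_tx = M·y/J = 3.076 kip/in; f_ty = M·x/J = 3.282 kip/in.
Resultant f_max = √[f_tx² + (f_v + f_ty)²] = √[3.076² + (2.363 + 3.282)²] = 6.429 kip/in.
Capacity per unit length: φr_n = 0.75 × 0.6 × 70 × (0.707 × 0.4375) = 9.743 kip/in.
6.429 ≤ 9.743 → adequate.

f_max ≈ 6.43 kip/in; adequate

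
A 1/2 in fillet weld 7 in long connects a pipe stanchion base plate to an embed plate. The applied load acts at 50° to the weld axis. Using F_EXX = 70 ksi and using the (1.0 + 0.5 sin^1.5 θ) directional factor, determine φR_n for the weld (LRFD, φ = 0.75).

t_e = 0.707 × 0.5 = 0.3535 in; A_we = 0.3535 × 7 = 2.474 in².
Directional factor: 1.0 + 0.5 sin^1.5(50°) = 1.335.
F_nw = 0.6 × 70 × 1.335 = 56.08 ksi.
φR_n = 0.75 × 56.08 × 2.474 = 104.1 kip.

φR_n ≈ 104 kip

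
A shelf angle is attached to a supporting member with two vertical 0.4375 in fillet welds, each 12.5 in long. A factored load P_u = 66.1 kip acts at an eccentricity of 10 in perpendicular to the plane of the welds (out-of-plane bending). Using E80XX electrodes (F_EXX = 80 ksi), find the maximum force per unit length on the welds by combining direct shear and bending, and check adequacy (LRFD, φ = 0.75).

f_max ≈ 13 kip/in; NOT adequate

L_w = 2 × 12.5 = 25 in; section modulus (unit throat) S = 2 × L²/6 = 52.08 in².
Direct shear f_v = P/L_w = 66.1/25 = 2.644 kip/in.
Moment M = P × e = 66.1 × 10 = 661 kip·in; bending f_b = M/S = 12.69 kip/in.
f_max = √(f_v² + f_b²) = √(2.644² + 12.69²) = 12.96 kip/in.
φr_n = 0.75 × 0.6 × 80 × (0.707 × 0.4375) = 11.14 kip/in → NOT adequate.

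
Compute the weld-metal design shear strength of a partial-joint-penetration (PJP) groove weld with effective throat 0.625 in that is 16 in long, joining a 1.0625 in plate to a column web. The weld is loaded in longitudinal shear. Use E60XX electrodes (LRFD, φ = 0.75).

E60XX → F_EXX = 60 ksi.
Effective throat (given) t_e = 0.625 in.
A_we = 0.625 × 16 = 10 in².
F_nw = 0.6 F_EXX = 36 ksi.
φR_n = 0.75 × 36 × 10 = 270 kip.

φR_n ≈ 270 kip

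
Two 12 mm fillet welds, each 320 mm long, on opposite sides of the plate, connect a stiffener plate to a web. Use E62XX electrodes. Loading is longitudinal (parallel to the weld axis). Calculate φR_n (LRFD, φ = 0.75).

φR_n ≈ 1510 kN

E62XX → F_EXX = 620 MPa.
Effective throat t_e = 0.707 × 12 = 8.484 mm.
Total length L = 640 mm; A_we = 8.484 × 640 = 5430 mm².
F_nw = 0.6 F_EXX = 0.6 × 620 = 372 MPa.
φR_n = 0.75 × 372 × 5430 × 10⁻³ = 1515 kN.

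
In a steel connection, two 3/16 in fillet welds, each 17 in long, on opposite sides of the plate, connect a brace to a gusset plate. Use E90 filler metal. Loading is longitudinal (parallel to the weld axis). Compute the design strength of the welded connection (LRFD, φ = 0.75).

φR_n ≈ 183 kips

E90XX → F_EXX = 90 ksi.
Effective throat t_e = 0.707 × 0.1875 = 0.1326 in.
Total length L = 34 in; A_we = 0.1326 × 34 = 4.507 in².
F_nw = 0.6 F_EXX = 0.6 × 90 = 54 ksi.
φR_n = 0.75 × 54 × 4.507 = 182.5 kips.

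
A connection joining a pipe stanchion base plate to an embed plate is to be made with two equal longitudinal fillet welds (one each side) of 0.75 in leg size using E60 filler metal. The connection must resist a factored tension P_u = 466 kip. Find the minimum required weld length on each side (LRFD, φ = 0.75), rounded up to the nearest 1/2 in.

E60XX → F_EXX = 60 ksi.
Throat t_e = 0.707 × 0.75 = 0.5302 in.
φr_n = 0.75 × 0.6 × 60 × 0.5302 = 14.32 kip/in.
L_req = P_u / φr_n = 466 / 14.32 = 32.55 in total.
Per side: 32.55 / 2 = 16.27 in.
Round up → use L = 16.5 in on each side.

L = 16.5 in on each side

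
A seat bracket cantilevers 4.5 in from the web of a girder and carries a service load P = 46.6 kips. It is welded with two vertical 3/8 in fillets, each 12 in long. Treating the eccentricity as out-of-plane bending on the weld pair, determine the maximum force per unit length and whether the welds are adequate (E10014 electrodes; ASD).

E100XX → F_EXX = 100 ksi.
L_w = 2 × 12 = 24 in; section modulus (unit throat) S = 2 × L²/6 = 48 in².
Direct shear f_v = P/L_w = 46.6/24 = 1.942 kip/in.
Moment M = P × e = 46.6 × 4.5 = 209.7 kip·in; bending f_b = M/S = 4.369 kip/in.
f_max = √(f_v² + f_b²) = √(1.942² + 4.369²) = 4.781 kip/in.
r_n/Ω = (1/2.0) × 0.6 × 100 × (0.707 × 0.375) = 7.954 kip/in → adequate.

f_max ≈ 4.78 kip/in; adequate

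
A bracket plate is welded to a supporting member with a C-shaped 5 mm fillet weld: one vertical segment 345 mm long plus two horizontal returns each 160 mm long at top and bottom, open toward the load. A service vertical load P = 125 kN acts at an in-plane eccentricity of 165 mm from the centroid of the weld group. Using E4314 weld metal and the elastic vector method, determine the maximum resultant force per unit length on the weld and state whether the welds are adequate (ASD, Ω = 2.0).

E43XX → F_EXX = 430 MPa.
Total weld length L_w = 665 mm. Treat welds as unit-width lines.
Centroid: x̄ = 2×160×80 / 665 = 38.5 mm from the vertical weld.
Polar moment about centroid: J = I_x + I_y = [345³/12 + 2×160×172.5²] + [345×38.5² + 2(160³/12 + 160×41.5²)] = 14690000 mm³.
Direct shear f_v = P/L_w = 125×10³ / 665 = 188 N/mm (vertical).
Torsion M = P·e = 125×10³ × 165 = 20625000 N·mm.
Critical point at (x, y) = (121.5, 172.5) from centroid. f_tx = M·y/J = 242.2 N/mm; f_ty = M·x/J = 170.6 N/mm.
Resultant f_max = √[f_tx² + (f_v + f_ty)²] = √[242.2² + (188 + 170.6)²] = 432.7 N/mm.
Capacity per unit length: r_n/Ω = (1/2.0) × 0.6 × 430 × (0.707 × 5) = 456 N/mm.
432.7 ≤ 456 → adequate.

f_max ≈ 433 N/mm; adequate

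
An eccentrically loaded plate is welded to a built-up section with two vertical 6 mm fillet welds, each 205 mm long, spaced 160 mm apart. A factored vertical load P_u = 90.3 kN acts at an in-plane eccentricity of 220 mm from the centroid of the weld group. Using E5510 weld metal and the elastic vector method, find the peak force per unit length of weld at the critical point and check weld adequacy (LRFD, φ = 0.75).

f_max ≈ 791 N/mm; adequate

E55XX → F_EXX = 550 MPa.
Total weld length L_w = 410 mm. Treat welds as unit-width lines.
Polar moment about centroid: J = 2[d³/12 + d(b/2)²] = 2[205³/12 + 205×80²] = 4060000 mm³.
Direct shear f_v = P/L_w = 90.3×10³ / 410 = 220.2 N/mm (vertical).
Torsion M = P·e = 90.3×10³ × 220 = 19866000 N·mm.
Critical point at (x, y) = (80, 102.5) from centroid. f_tx = M·y/J = 501.6 N/mm; f_ty = M·x/J = 391.5 N/mm.
Resultant f_max = √[f_tx² + (f_v + f_ty)²] = √[501.6² + (220.2 + 391.5)²] = 791 N/mm.
Capacity per unit length: φr_n = 0.75 × 0.6 × 550 × (0.707 × 6) = 1050 N/mm.
791 ≤ 1050 → adequate.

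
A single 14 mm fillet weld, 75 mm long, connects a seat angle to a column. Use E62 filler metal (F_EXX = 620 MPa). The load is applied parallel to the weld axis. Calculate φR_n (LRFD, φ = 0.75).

Effective throat t_e = 0.707 × 14 = 9.898 mm.
Total length L = 75 mm; A_we = 9.898 × 75 = 742.4 mm².
F_nw = 0.6 F_EXX = 0.6 × 620 = 372 MPa.
φR_n = 0.75 × 372 × 742.4 × 10⁻³ = 207.1 kN.

φR_n ≈ 207 kN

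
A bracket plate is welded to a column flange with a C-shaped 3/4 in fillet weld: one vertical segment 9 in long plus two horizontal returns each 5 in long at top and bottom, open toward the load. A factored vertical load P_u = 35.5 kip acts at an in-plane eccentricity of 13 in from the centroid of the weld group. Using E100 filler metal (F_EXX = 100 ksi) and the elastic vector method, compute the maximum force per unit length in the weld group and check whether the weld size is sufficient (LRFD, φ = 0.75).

Total weld length L_w = 19 in. Treat welds as unit-width lines.
Centroid: x̄ = 2×5×2.5 / 19 = 1.316 in from the vertical weld.
Polar moment about centroid: J = I_x + I_y = [9³/12 + 2×5×4.5²] + [9×1.316² + 2(5³/12 + 5×1.184²)] = 313.7 in³.
Direct shear f_v = P/L_w = 35.5 / 19 = 1.868 kip/in (vertical).
Torsion M = P·e = 35.5 × 13 = 461.5 kip·in.
Critical point at (x, y) = (3.684, 4.5) from centroid. f_tx = M·y/J = 6.62 kip/in; f_ty = M·x/J = 5.42 kip/in.
Resultant f_max = √[f_tx² + (f_v + f_ty)²] = √[6.62² + (1.868 + 5.42)²] = 9.847 kip/in.
Capacity per unit length: φr_n = 0.75 × 0.6 × 100 × (0.707 × 0.75) = 23.86 kip/in.
9.847 ≤ 23.86 → adequate.

f_max ≈ 9.85 kip/in; adequate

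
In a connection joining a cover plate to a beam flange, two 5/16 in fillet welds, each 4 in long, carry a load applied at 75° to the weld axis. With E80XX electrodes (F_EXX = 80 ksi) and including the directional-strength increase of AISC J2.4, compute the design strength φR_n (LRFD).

t_e = 0.707 × 0.3125 = 0.2209 in; A_we = 0.2209 × 8 = 1.767 in².
Directional factor: 1.0 + 0.5 sin^1.5(75°) = 1.475.
F_nw = 0.6 × 80 × 1.475 = 70.78 ksi.
φR_n = 0.75 × 70.78 × 1.767 = 93.83 kips.

φR_n ≈ 93.8 kips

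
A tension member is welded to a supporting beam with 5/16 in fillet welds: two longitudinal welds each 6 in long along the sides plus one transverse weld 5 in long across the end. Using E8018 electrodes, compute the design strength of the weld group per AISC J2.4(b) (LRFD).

E80XX → F_EXX = 80 ksi.
t_e = 0.707 × 0.3125 = 0.2209 in.
R_nwl = 0.6 × 80 × 0.2209 × 12 = 127.3 kips (longitudinal, 2 welds).
R_nwt = 0.6 × 80 × 0.2209 × 5 = 53.02 kips (transverse, base value).
(i) R_nwl + R_nwt = 180.3 kips; (ii) 0.85 R_nwl + 1.5 R_nwt = 187.7 kips.
R_n = max = 187.7 kips [governs: (ii)]; φR_n = 140.8 kips.

φR_n ≈ 141 kips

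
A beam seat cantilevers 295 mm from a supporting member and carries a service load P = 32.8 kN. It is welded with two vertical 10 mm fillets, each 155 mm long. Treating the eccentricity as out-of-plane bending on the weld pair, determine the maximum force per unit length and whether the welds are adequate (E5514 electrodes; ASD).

E55XX → F_EXX = 550 MPa.
L_w = 2 × 155 = 310 mm; section modulus (unit throat) S = 2 × L²/6 = 8008 mm².
Direct shear f_v = P/L_w = 32.8×10³/310 = 105.8 N/mm.
Moment M = P × e = 32.8×10³ × 295 = 9676000 N·mm; bending f_b = M/S = 1208 N/mm.
f_max = √(f_v² + f_b²) = √(105.8² + 1208²) = 1213 N/mm.
r_n/Ω = (1/2.0) × 0.6 × 550 × (0.707 × 10) = 1167 N/mm → NOT adequate.

f_max ≈ 1210 N/mm; NOT adequate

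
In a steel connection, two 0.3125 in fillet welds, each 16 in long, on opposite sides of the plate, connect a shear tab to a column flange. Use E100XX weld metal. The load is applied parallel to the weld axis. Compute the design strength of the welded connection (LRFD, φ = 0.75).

φR_n ≈ 318 kip

E100XX → F_EXX = 100 ksi.
Effective throat t_e = 0.707 × 0.3125 = 0.2209 in.
Total length L = 32 in; A_we = 0.2209 × 32 = 7.07 in².
F_nw = 0.6 F_EXX = 0.6 × 100 = 60 ksi.
φR_n = 0.75 × 60 × 7.07 = 318.1 kip.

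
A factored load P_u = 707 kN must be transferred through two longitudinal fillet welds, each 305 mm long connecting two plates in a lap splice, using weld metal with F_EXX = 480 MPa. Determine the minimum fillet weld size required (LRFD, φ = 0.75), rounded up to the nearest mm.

w = 8 mm

Total weld length L = 610 mm.
Required throat t_e = P_u / (φ × 0.6 F_EXX × L) = 707 / (0.75 × 0.6 × 480 × 610 × 10⁻³) = 5.366 mm.
Required leg w = t_e / 0.707 = 7.59 mm → use 8 mm.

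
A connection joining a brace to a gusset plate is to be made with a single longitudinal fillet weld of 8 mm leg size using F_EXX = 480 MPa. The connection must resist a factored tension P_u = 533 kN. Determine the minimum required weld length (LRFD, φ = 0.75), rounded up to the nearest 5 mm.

L = 440 mm

Throat t_e = 0.707 × 8 = 5.656 mm.
φr_n = 0.75 × 0.6 × 480 × 5.656 × 10⁻³ = 1.222 kN/mm.
L_req = P_u / φr_n = 533 / 1.222 = 436.3 mm total.
Round up → use L = 440 mm.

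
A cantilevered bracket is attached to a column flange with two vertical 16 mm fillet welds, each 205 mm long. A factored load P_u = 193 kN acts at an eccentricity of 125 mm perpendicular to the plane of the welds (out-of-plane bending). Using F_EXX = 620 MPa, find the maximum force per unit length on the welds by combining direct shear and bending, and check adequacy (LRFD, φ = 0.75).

L_w = 2 × 205 = 410 mm; section modulus (unit throat) S = 2 × L²/6 = 14010 mm².
Direct shear f_v = P/L_w = 193×10³/410 = 470.7 N/mm.
Moment M = P × e = 193×10³ × 125 = 24125000 N·mm; bending f_b = M/S = 1722 N/mm.
f_max = √(f_v² + f_b²) = √(470.7² + 1722²) = 1785 N/mm.
φr_n = 0.75 × 0.6 × 620 × (0.707 × 16) = 3156 N/mm → adequate.

f_max ≈ 1790 N/mm; adequate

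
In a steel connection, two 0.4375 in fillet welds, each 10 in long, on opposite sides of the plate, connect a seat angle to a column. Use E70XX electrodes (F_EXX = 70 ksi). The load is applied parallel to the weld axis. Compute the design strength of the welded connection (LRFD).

φR_n ≈ 195 kips

Effective throat t_e = 0.707 × 0.4375 = 0.3093 in.
Total length L = 20 in; A_we = 0.3093 × 20 = 6.186 in².
F_nw = 0.6 F_EXX = 0.6 × 70 = 42 ksi.
φR_n = 0.75 × 42 × 6.186 = 194.9 kips.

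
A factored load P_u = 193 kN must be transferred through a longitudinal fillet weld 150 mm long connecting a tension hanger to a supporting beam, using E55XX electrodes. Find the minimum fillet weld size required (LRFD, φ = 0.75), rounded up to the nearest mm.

w = 8 mm

E55XX → F_EXX = 550 MPa.
Total weld length L = 150 mm.
Required throat t_e = P_u / (φ × 0.6 F_EXX × L) = 193 / (0.75 × 0.6 × 550 × 150 × 10⁻³) = 5.199 mm.
Required leg w = t_e / 0.707 = 7.353 mm → use 8 mm.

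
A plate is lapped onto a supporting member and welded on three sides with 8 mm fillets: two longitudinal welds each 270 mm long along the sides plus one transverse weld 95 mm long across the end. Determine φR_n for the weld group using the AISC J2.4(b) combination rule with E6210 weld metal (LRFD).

φR_n ≈ 1000 kN

E62XX → F_EXX = 620 MPa.
t_e = 0.707 × 8 = 5.656 mm.
R_nwl = 0.6 × 620 × 5.656 × 540 × 10⁻³ = 1136 kN (longitudinal, 2 welds).
R_nwt = 0.6 × 620 × 5.656 × 95 × 10⁻³ = 199.9 kN (transverse, base value).
(i) R_nwl + R_nwt = 1336 kN; (ii) 0.85 R_nwl + 1.5 R_nwt = 1266 kN.
R_n = max = 1336 kN [governs: (i)]; φR_n = 1002 kN.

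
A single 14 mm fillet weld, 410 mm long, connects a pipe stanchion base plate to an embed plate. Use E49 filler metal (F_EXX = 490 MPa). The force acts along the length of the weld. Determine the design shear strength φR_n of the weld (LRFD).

Effective throat t_e = 0.707 × 14 = 9.898 mm.
Total length L = 410 mm; A_we = 9.898 × 410 = 4058 mm².
F_nw = 0.6 F_EXX = 0.6 × 490 = 294 MPa.
φR_n = 0.75 × 294 × 4058 × 10⁻³ = 894.8 kN.

φR_n ≈ 895 kN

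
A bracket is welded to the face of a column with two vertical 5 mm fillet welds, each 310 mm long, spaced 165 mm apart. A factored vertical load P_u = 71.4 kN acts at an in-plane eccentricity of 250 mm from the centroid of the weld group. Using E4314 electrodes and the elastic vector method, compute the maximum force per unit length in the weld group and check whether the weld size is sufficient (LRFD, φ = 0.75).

f_max ≈ 408 N/mm; adequate

E43XX → F_EXX = 430 MPa.
Total weld length L_w = 620 mm. Treat welds as unit-width lines.
Polar moment about centroid: J = 2[d³/12 + d(b/2)²] = 2[310³/12 + 310×82.5²] = 9185000 mm³.
Direct shear f_v = P/L_w = 71.4×10³ / 620 = 115.2 N/mm (vertical).
Torsion M = P·e = 71.4×10³ × 250 = 17850000 N·mm.
Critical point at (x, y) = (82.5, 155) from centroid. f_tx = M·y/J = 301.2 N/mm; f_ty = M·x/J = 160.3 N/mm.
Resultant f_max = √[f_tx² + (f_v + f_ty)²] = √[301.2² + (115.2 + 160.3)²] = 408.2 N/mm.
Capacity per unit length: φr_n = 0.75 × 0.6 × 430 × (0.707 × 5) = 684 N/mm.
408.2 ≤ 684 → adequate.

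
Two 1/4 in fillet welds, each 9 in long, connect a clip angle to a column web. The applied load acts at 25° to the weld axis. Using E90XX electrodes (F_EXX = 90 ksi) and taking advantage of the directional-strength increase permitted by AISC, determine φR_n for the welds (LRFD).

t_e = 0.707 × 0.25 = 0.1767 in; A_we = 0.1767 × 18 = 3.181 in².
Directional factor: 1.0 + 0.5 sin^1.5(25°) = 1.137.
F_nw = 0.6 × 90 × 1.137 = 61.42 ksi.
φR_n = 0.75 × 61.42 × 3.181 = 146.6 kip.

φR_n ≈ 147 kip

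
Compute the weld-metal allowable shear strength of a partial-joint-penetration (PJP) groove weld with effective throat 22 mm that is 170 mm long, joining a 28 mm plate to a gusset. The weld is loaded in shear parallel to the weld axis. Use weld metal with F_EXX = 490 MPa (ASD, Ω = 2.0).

R_n/Ω ≈ 550 kN

Effective throat (given) t_e = 22 mm.
A_we = 22 × 170 = 3740 mm².
F_nw = 0.6 F_EXX = 294 MPa.
R_n/Ω = (294 × 3740) / 2.0 × 10⁻³ = 549.8 kN.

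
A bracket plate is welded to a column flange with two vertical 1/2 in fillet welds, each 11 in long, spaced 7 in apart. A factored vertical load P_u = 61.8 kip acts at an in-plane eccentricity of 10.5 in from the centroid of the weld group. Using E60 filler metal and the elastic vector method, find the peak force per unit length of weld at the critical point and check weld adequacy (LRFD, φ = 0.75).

E60XX → F_EXX = 60 ksi.
Total weld length L_w = 22 in. Treat welds as unit-width lines.
Polar moment about centroid: J = 2[d³/12 + d(b/2)²] = 2[11³/12 + 11×3.5²] = 491.3 in³.
Direct shear f_v = P/L_w = 61.8 / 22 = 2.809 kip/in (vertical).
Torsion M = P·e = 61.8 × 10.5 = 648.9 kip·in.
Critical point at (x, y) = (3.5, 5.5) from centroid. f_tx = M·y/J = 7.264 kip/in; f_ty = M·x/J = 4.622 kip/in.
Resultant f_max = √[f_tx² + (f_v + f_ty)²] = √[7.264² + (2.809 + 4.622)²] = 10.39 kip/in.
Capacity per unit length: φr_n = 0.75 × 0.6 × 60 × (0.707 × 0.5) = 9.544 kip/in.
10.39 > 9.544 → NOT adequate.

f_max ≈ 10.4 kip/in; NOT adequate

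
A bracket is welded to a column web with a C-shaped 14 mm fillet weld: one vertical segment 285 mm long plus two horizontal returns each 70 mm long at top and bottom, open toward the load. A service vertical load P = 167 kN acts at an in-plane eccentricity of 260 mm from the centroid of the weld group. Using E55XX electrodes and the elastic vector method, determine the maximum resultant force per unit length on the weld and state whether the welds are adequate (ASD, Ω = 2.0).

E55XX → F_EXX = 550 MPa.
Total weld length L_w = 425 mm. Treat welds as unit-width lines.
Centroid: x̄ = 2×70×35 / 425 = 11.53 mm from the vertical weld.
Polar moment about centroid: J = I_x + I_y = [285³/12 + 2×70×142.5²] + [285×11.53² + 2(70³/12 + 70×23.47²)] = 4944000 mm³.
Direct shear f_v = P/L_w = 167×10³ / 425 = 392.9 N/mm (vertical).
Torsion M = P·e = 167×10³ × 260 = 43420000 N·mm.
Critical point at (x, y) = (58.47, 142.5) from centroid. f_tx = M·y/J = 1251 N/mm; f_ty = M·x/J = 513.5 N/mm.
Resultant f_max = √[f_tx² + (f_v + f_ty)²] = √[1251² + (392.9 + 513.5)²] = 1545 N/mm.
Capacity per unit length: r_n/Ω = (1/2.0) × 0.6 × 550 × (0.707 × 14) = 1633 N/mm.
1545 ≤ 1633 → adequate.

f_max ≈ 1550 N/mm; adequate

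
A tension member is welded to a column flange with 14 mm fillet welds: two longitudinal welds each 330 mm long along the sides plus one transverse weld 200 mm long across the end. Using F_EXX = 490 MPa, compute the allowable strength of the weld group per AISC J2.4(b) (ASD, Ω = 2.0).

R_n/Ω ≈ 1250 kN

t_e = 0.707 × 14 = 9.898 mm.
R_nwl = 0.6 × 490 × 9.898 × 660 × 10⁻³ = 1921 kN (longitudinal, 2 welds).
R_nwt = 0.6 × 490 × 9.898 × 200 × 10⁻³ = 582 kN (transverse, base value).
(i) R_nwl + R_nwt = 2503 kN; (ii) 0.85 R_nwl + 1.5 R_nwt = 2506 kN.
R_n = max = 2506 kN [governs: (ii)]; R_n/Ω = 1253 kN.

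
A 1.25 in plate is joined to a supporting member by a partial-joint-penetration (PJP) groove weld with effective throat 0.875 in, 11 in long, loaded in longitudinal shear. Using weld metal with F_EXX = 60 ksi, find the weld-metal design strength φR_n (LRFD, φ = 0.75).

φR_n ≈ 260 kips

Effective throat (given) t_e = 0.875 in.
A_we = 0.875 × 11 = 9.625 in².
F_nw = 0.6 F_EXX = 36 ksi.
φR_n = 0.75 × 36 × 9.625 = 259.9 kips.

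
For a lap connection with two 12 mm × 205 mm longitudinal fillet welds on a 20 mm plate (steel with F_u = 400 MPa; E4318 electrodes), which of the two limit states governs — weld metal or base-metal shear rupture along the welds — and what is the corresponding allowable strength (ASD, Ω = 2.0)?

R_n/Ω ≈ 449 kN (weld metal governs)

E43XX → F_EXX = 430 MPa.
t_e = 0.707 × 12 = 8.484 mm; L = 410 mm.
Weld metal: R_n/Ω = (1/2.0) × 0.6 × 430 × 8.484 × 410 × 10⁻³ = 448.7 kN.
Base metal (shear rupture): R_n/Ω = (1/2.0) × 0.6 × 400 × 20 × 410 × 10⁻³ = 984 kN.
Governing: weld metal.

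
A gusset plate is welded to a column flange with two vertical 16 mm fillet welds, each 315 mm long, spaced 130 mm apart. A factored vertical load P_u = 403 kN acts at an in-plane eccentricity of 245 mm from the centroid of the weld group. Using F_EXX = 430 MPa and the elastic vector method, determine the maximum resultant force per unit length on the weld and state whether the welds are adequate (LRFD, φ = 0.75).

f_max ≈ 2450 N/mm; NOT adequate

Total weld length L_w = 630 mm. Treat welds as unit-width lines.
Polar moment about centroid: J = 2[d³/12 + d(b/2)²] = 2[315³/12 + 315×65²] = 7871000 mm³.
Direct shear f_v = P/L_w = 403×10³ / 630 = 639.7 N/mm (vertical).
Torsion M = P·e = 403×10³ × 245 = 98735000 N·mm.
Critical point at (x, y) = (65, 157.5) from centroid. f_tx = M·y/J = 1976 N/mm; f_ty = M·x/J = 815.4 N/mm.
Resultant f_max = √[f_tx² + (f_v + f_ty)²] = √[1976² + (639.7 + 815.4)²] = 2454 N/mm.
Capacity per unit length: φr_n = 0.75 × 0.6 × 430 × (0.707 × 16) = 2189 N/mm.
2454 > 2189 → NOT adequate.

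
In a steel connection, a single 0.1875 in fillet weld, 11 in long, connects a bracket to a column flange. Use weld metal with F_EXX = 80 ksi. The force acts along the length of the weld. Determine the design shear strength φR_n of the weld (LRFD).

Effective throat t_e = 0.707 × 0.1875 = 0.1326 in.
Total length L = 11 in; A_we = 0.1326 × 11 = 1.458 in².
F_nw = 0.6 F_EXX = 0.6 × 80 = 48 ksi.
φR_n = 0.75 × 48 × 1.458 = 52.49 kips.

φR_n ≈ 52.5 kips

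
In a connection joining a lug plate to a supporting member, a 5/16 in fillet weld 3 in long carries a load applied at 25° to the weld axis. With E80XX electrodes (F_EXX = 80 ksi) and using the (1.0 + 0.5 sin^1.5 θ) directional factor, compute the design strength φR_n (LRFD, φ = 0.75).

t_e = 0.707 × 0.3125 = 0.2209 in; A_we = 0.2209 × 3 = 0.6628 in².
Directional factor: 1.0 + 0.5 sin^1.5(25°) = 1.137.
F_nw = 0.6 × 80 × 1.137 = 54.59 ksi.
φR_n = 0.75 × 54.59 × 0.6628 = 27.14 kip.

φR_n ≈ 27.1 kip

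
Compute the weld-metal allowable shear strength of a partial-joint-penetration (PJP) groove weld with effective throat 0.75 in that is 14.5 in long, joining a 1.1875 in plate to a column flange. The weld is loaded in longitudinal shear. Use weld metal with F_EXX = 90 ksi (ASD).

R_n/Ω ≈ 294 kips

Effective throat (given) t_e = 0.75 in.
A_we = 0.75 × 14.5 = 10.88 in².
F_nw = 0.6 F_EXX = 54 ksi.
R_n/Ω = (54 × 10.88) / 2.0 = 293.6 kips.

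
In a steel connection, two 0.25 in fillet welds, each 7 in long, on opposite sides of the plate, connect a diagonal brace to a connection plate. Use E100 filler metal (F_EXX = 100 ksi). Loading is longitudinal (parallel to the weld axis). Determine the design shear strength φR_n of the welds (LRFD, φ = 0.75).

Effective throat t_e = 0.707 × 0.25 = 0.1767 in.
Total length L = 14 in; A_we = 0.1767 × 14 = 2.474 in².
F_nw = 0.6 F_EXX = 0.6 × 100 = 60 ksi.
φR_n = 0.75 × 60 × 2.474 = 111.4 kips.

φR_n ≈ 111 kips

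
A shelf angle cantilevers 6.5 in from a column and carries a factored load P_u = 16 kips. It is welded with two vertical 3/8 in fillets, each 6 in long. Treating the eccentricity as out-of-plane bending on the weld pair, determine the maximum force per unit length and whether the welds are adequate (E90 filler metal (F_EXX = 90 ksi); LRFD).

L_w = 2 × 6 = 12 in; section modulus (unit throat) S = 2 × L²/6 = 12 in².
Direct shear f_v = P/L_w = 16/12 = 1.333 kip/in.
Moment M = P × e = 16 × 6.5 = 104 kip·in; bending f_b = M/S = 8.667 kip/in.
f_max = √(f_v² + f_b²) = √(1.333² + 8.667²) = 8.769 kip/in.
φr_n = 0.75 × 0.6 × 90 × (0.707 × 0.375) = 10.74 kip/in → adequate.

f_max ≈ 8.77 kip/in; adequate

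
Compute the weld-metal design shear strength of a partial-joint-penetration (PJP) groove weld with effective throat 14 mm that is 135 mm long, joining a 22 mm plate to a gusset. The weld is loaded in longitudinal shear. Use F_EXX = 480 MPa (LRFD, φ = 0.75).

φR_n ≈ 408 kN

Effective throat (given) t_e = 14 mm.
A_we = 14 × 135 = 1890 mm².
F_nw = 0.6 F_EXX = 288 MPa.
φR_n = 0.75 × 288 × 1890 × 10⁻³ = 408.2 kN.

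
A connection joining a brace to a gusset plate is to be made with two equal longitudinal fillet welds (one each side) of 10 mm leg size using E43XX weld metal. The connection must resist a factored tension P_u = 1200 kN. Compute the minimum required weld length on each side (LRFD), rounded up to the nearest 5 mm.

E43XX → F_EXX = 430 MPa.
Throat t_e = 0.707 × 10 = 7.07 mm.
φr_n = 0.75 × 0.6 × 430 × 7.07 × 10⁻³ = 1.368 kN/mm.
L_req = P_u / φr_n = 1200 / 1.368 = 877.2 mm total.
Per side: 877.2 / 2 = 438.6 mm.
Round up → use L = 440 mm on each side.

L = 440 mm on each side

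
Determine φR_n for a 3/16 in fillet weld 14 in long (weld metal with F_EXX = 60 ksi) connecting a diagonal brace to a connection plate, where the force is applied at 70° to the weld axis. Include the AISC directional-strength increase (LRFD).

φR_n ≈ 72.9 kip

t_e = 0.707 × 0.1875 = 0.1326 in; A_we = 0.1326 × 14 = 1.856 in².
Directional factor: 1.0 + 0.5 sin^1.5(70°) = 1.455.
F_nw = 0.6 × 60 × 1.455 = 52.4 ksi.
φR_n = 0.75 × 52.4 × 1.856 = 72.93 kip.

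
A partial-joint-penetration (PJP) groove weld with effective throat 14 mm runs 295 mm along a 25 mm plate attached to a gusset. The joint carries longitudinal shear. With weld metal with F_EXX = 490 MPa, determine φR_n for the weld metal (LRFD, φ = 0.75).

Effective throat (given) t_e = 14 mm.
A_we = 14 × 295 = 4130 mm².
F_nw = 0.6 F_EXX = 294 MPa.
φR_n = 0.75 × 294 × 4130 × 10⁻³ = 910.7 kN.

φR_n ≈ 911 kN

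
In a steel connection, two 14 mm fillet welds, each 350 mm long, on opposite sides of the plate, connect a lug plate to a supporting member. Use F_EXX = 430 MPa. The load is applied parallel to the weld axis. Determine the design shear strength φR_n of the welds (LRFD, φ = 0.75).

Effective throat t_e = 0.707 × 14 = 9.898 mm.
Total length L = 700 mm; A_we = 9.898 × 700 = 6929 mm².
F_nw = 0.6 F_EXX = 0.6 × 430 = 258 MPa.
φR_n = 0.75 × 258 × 6929 × 10⁻³ = 1341 kN.

φR_n ≈ 1340 kN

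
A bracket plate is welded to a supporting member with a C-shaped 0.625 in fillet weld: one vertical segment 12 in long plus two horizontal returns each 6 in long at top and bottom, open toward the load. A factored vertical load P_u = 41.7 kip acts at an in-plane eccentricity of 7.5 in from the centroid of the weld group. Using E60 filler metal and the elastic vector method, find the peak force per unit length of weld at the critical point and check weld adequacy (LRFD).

f_max ≈ 4.77 kip/in; adequate

E60XX → F_EXX = 60 ksi.
Total weld length L_w = 24 in. Treat welds as unit-width lines.
Centroid: x̄ = 2×6×3 / 24 = 1.5 in from the vertical weld.
Polar moment about centroid: J = I_x + I_y = [12³/12 + 2×6×6²] + [12×1.5² + 2(6³/12 + 6×1.5²)] = 666 in³.
Direct shear f_v = P/L_w = 41.7 / 24 = 1.738 kip/in (vertical).
Torsion M = P·e = 41.7 × 7.5 = 312.75 kip·in.
Critical point at (x, y) = (4.5, 6) from centroid. f_tx = M·y/J = 2.818 kip/in; f_ty = M·x/J = 2.113 kip/in.
Resultant f_max = √[f_tx² + (f_v + f_ty)²] = √[2.818² + (1.738 + 2.113)²] = 4.771 kip/in.
Capacity per unit length: φr_n = 0.75 × 0.6 × 60 × (0.707 × 0.625) = 11.93 kip/in.
4.771 ≤ 11.93 → adequate.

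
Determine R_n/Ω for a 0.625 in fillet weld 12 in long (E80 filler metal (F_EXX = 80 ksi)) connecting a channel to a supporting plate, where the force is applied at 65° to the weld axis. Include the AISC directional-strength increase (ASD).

t_e = 0.707 × 0.625 = 0.4419 in; A_we = 0.4419 × 12 = 5.302 in².
Directional factor: 1.0 + 0.5 sin^1.5(65°) = 1.431.
F_nw = 0.6 × 80 × 1.431 = 68.71 ksi.
R_n/Ω = (68.71 × 5.302) / 2.0 = 182.2 kips.

R_n/Ω ≈ 182 kips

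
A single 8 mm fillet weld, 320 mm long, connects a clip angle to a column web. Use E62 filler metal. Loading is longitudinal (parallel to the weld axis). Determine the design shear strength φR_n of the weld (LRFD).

E62XX → F_EXX = 620 MPa.
Effective throat t_e = 0.707 × 8 = 5.656 mm.
Total length L = 320 mm; A_we = 5.656 × 320 = 1810 mm².
F_nw = 0.6 F_EXX = 0.6 × 620 = 372 MPa.
φR_n = 0.75 × 372 × 1810 × 10⁻³ = 505 kN.

φR_n ≈ 505 kN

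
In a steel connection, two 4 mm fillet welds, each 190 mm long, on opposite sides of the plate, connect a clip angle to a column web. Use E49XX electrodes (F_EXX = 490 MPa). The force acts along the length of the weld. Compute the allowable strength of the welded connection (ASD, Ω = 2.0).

Effective throat t_e = 0.707 × 4 = 2.828 mm.
Total length L = 380 mm; A_we = 2.828 × 380 = 1075 mm².
F_nw = 0.6 F_EXX = 0.6 × 490 = 294 MPa.
R_n = 294 × 1075 × 10⁻³ = 315.9 kN; R_n/Ω = 315.9/2.0 = 158 kN.

R_n/Ω ≈ 158 kN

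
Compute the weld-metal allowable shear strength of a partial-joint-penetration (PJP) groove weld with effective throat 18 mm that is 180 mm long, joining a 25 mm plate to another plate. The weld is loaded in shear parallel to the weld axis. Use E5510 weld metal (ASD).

E55XX → F_EXX = 550 MPa.
Effective throat (given) t_e = 18 mm.
A_we = 18 × 180 = 3240 mm².
F_nw = 0.6 F_EXX = 330 MPa.
R_n/Ω = (330 × 3240) / 2.0 × 10⁻³ = 534.6 kN.

R_n/Ω ≈ 535 kN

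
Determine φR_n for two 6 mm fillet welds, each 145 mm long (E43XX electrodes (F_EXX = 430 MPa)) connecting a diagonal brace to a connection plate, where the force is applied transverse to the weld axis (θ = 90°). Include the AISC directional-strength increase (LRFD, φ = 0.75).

φR_n ≈ 357 kN

t_e = 0.707 × 6 = 4.242 mm; A_we = 4.242 × 290 = 1230 mm².
Directional factor: 1.0 + 0.5 sin^1.5(90°) = 1.5.
F_nw = 0.6 × 430 × 1.5 = 387 MPa.
φR_n = 0.75 × 387 × 1230 × 10⁻³ = 357.1 kN.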